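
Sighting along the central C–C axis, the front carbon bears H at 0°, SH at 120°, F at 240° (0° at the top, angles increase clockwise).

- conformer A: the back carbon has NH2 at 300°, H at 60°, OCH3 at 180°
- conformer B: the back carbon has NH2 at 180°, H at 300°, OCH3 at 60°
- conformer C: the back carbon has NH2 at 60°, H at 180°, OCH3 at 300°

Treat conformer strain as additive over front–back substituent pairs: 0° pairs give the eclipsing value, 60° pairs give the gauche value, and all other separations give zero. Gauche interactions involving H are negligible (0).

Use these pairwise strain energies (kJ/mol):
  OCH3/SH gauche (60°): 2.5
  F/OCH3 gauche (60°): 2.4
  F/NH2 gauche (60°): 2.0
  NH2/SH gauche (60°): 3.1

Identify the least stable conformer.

B

A is staggered. SH at 120° is gauche with OCH3 at 180° (2.5); F at 240° is gauche with NH2 at 300° (2.0); F at 240° is gauche with OCH3 at 180° (2.4). Total 6.9 kJ/mol.
B is staggered. SH at 120° is gauche with NH2 at 180° (3.1); SH at 120° is gauche with OCH3 at 60° (2.5); F at 240° is gauche with NH2 at 180° (2.0). Total 7.6 kJ/mol.
C is staggered. SH at 120° is gauche with NH2 at 60° (3.1); F at 240° is gauche with OCH3 at 300° (2.4). Total 5.5 kJ/mol.
B has the highest total (7.6 kJ/mol).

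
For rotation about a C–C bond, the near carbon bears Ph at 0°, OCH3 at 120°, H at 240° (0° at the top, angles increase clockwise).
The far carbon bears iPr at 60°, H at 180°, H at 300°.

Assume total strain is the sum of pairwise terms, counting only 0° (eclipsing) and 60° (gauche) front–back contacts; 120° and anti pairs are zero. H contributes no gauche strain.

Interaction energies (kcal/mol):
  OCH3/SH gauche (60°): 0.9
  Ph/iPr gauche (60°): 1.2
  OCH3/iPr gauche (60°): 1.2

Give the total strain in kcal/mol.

2.4 kcal/mol

This conformer is staggered. Ph at 0° is gauche with iPr at 60° (1.2); OCH3 at 120° is gauche with iPr at 60° (1.2). Total 2.4 kcal/mol.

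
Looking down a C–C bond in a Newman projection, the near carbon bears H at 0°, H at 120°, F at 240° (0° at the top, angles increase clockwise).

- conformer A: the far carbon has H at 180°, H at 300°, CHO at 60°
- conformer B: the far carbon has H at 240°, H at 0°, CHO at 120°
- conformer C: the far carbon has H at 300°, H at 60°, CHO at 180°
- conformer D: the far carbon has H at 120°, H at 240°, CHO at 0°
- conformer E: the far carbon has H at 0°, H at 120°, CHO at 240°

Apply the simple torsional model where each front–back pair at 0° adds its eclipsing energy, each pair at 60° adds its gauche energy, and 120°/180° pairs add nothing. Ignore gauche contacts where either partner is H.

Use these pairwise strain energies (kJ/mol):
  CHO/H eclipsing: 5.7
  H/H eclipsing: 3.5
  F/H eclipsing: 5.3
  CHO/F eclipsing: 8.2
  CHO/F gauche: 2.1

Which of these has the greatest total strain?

E

A (staggered): no non-H gauche contacts → 0.0 kJ/mol.
B is eclipsed. H at 0° is eclipsed with H at 0° (3.5); H at 120° is eclipsed with CHO at 120° (5.7); F at 240° is eclipsed with H at 240° (5.3). Total 14.5 kJ/mol.
C is staggered. F at 240° is gauche with CHO at 180° (2.1). Total 2.1 kJ/mol.
D is eclipsed. H at 0° is eclipsed with CHO at 0° (5.7); H at 120° is eclipsed with H at 120° (3.5); F at 240° is eclipsed with H at 240° (5.3). Total 14.5 kJ/mol.
E is eclipsed. H at 0° is eclipsed with H at 0° (3.5); H at 120° is eclipsed with H at 120° (3.5); F at 240° is eclipsed with CHO at 240° (8.2). Total 15.2 kJ/mol.
E has the highest total (15.2 kJ/mol).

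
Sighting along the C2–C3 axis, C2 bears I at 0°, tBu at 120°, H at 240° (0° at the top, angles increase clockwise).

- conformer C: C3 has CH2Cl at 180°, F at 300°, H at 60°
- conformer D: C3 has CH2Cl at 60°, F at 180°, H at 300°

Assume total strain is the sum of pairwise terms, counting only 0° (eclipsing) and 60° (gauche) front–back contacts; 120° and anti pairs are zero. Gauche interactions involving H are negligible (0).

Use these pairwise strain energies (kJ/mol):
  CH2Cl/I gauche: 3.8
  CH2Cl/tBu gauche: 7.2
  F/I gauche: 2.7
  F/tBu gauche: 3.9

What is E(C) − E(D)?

C is staggered. I at 0° is gauche with F at 300° (2.7); tBu at 120° is gauche with CH2Cl at 180° (7.2). Total 9.9 kJ/mol.
D is staggered. I at 0° is gauche with CH2Cl at 60° (3.8); tBu at 120° is gauche with CH2Cl at 60° (7.2); tBu at 120° is gauche with F at 180° (3.9). Total 14.9 kJ/mol.
E(C) − E(D) = 9.9 − 14.9 = -5.0 kJ/mol.

-5.0 kJ/mol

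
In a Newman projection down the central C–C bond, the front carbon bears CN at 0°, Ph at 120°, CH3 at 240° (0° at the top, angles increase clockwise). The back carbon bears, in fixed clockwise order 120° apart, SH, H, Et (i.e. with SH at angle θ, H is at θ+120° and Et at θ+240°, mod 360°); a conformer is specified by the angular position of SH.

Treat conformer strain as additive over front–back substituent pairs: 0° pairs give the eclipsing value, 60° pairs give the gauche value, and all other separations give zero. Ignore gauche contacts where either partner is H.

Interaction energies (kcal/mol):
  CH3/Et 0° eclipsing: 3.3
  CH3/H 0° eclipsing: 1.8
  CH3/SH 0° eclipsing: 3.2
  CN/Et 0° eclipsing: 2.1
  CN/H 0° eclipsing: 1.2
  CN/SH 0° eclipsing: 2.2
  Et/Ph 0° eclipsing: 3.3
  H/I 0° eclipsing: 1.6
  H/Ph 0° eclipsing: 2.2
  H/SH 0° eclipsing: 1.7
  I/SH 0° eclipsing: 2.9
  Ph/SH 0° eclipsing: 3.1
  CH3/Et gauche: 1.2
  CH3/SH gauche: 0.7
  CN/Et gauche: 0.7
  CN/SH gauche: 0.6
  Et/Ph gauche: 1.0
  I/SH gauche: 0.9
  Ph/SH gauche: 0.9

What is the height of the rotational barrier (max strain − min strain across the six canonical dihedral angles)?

SH at 0° (eclipsed): CN–SH eclipsed, Ph–H eclipsed, CH3–Et eclipsed; 2.2 + 2.2 + 3.3 = 7.7 kcal/mol.
SH at 60° (staggered): CN–SH gauche, CN–Et gauche, Ph–SH gauche, CH3–Et gauche; 0.6 + 0.7 + 0.9 + 1.2 = 3.4 kcal/mol.
SH at 120° (eclipsed): CN–Et eclipsed, Ph–SH eclipsed, CH3–H eclipsed; 2.1 + 3.1 + 1.8 = 7.0 kcal/mol.
SH at 180° (staggered): CN–Et gauche, Ph–SH gauche, Ph–Et gauche, CH3–SH gauche; 0.7 + 0.9 + 1.0 + 0.7 = 3.3 kcal/mol.
SH at 240° (eclipsed): CN–H eclipsed, Ph–Et eclipsed, CH3–SH eclipsed; 1.2 + 3.3 + 3.2 = 7.7 kcal/mol.
SH at 300° (staggered): CN–SH gauche, Ph–Et gauche, CH3–SH gauche, CH3–Et gauche; 0.6 + 1.0 + 0.7 + 1.2 = 3.5 kcal/mol.
Max at 0° (7.7 kcal/mol), min at 180° (3.3 kcal/mol); barrier = 4.4 kcal/mol.

4.4 kcal/mol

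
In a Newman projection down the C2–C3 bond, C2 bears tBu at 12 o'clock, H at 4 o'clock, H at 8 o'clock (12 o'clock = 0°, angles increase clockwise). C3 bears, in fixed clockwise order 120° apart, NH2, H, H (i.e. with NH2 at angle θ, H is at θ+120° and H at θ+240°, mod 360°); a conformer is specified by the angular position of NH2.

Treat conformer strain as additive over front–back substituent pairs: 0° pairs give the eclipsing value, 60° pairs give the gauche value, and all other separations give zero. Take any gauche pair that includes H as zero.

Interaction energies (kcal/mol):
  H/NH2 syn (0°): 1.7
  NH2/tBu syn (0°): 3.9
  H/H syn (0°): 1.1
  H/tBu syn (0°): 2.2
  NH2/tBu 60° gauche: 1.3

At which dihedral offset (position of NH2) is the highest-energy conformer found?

NH2 at 0° (eclipsed): tBu–NH2 eclipsed, H–H eclipsed, H–H eclipsed; 3.9 + 1.1 + 1.1 = 6.1 kcal/mol.
NH2 at 60° (staggered): tBu–NH2 gauche; 1.3 = 1.3 kcal/mol.
NH2 at 120° (eclipsed): tBu–H eclipsed, H–NH2 eclipsed, H–H eclipsed; 2.2 + 1.7 + 1.1 = 5.0 kcal/mol.
NH2 at 180° (staggered): no non-H gauche contacts → 0.0 kcal/mol.
NH2 at 240° (eclipsed): tBu–H eclipsed, H–H eclipsed, H–NH2 eclipsed; 2.2 + 1.1 + 1.7 = 5.0 kcal/mol.
NH2 at 300° (staggered): tBu–NH2 gauche; 1.3 = 1.3 kcal/mol.
The maximum (6.1 kcal/mol) occurs with NH2 at 0°.

0°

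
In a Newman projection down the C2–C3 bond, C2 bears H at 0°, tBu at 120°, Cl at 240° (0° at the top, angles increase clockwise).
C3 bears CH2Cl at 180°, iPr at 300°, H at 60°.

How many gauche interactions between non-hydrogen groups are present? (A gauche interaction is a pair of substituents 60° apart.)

Non-H gauche pairs: tBu(120°)/CH2Cl(180°); Cl(240°)/CH2Cl(180°); Cl(240°)/iPr(300°) — 3 interactions.

3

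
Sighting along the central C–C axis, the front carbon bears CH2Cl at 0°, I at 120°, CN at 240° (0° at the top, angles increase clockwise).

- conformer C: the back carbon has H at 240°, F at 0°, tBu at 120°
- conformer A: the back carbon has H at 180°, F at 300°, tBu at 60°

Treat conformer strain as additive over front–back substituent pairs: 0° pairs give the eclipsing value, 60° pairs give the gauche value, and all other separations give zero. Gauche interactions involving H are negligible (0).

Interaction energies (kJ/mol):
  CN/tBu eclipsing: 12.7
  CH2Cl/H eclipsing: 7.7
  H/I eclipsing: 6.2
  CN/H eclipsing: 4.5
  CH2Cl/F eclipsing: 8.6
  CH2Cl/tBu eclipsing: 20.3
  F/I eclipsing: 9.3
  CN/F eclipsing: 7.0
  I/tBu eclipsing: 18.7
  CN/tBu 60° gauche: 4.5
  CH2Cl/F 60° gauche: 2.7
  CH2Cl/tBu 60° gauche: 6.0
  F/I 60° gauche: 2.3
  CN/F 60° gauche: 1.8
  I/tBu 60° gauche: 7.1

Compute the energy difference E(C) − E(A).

+14.2 kJ/mol

C (eclipsed): CH2Cl(0°)/F(0°) eclipsed 8.6; I(120°)/tBu(120°) eclipsed 18.7; CN(240°)/H(240°) eclipsed 4.5 → 31.8 kJ/mol.
A (staggered): CH2Cl(0°)/F(300°) gauche 2.7; CH2Cl(0°)/tBu(60°) gauche 6.0; I(120°)/tBu(60°) gauche 7.1; CN(240°)/F(300°) gauche 1.8 → 17.6 kJ/mol.
E(C) − E(A) = 31.8 − 17.6 = +14.2 kJ/mol.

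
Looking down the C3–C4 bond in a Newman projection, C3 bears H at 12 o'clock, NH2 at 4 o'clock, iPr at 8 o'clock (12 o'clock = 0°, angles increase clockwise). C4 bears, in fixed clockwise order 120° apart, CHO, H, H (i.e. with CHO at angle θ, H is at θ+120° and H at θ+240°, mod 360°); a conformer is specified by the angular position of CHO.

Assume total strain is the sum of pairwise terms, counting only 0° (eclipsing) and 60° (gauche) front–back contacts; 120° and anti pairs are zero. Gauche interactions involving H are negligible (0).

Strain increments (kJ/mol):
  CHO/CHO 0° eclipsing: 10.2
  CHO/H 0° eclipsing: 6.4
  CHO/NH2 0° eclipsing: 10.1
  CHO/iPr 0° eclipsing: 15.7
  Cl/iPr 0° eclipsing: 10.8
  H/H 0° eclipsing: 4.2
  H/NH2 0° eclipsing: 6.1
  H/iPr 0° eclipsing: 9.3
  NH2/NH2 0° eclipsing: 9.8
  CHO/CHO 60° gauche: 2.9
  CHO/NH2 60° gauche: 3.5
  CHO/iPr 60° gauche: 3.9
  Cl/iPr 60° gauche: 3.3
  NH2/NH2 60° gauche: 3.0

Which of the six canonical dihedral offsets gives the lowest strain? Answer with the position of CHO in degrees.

60°

CHO at 0° (eclipsed): H–CHO eclipsed, NH2–H eclipsed, iPr–H eclipsed; 6.4 + 6.1 + 9.3 = 21.8 kJ/mol.
CHO at 60° (staggered): NH2–CHO gauche; 3.5 = 3.5 kJ/mol.
CHO at 120° (eclipsed): H–H eclipsed, NH2–CHO eclipsed, iPr–H eclipsed; 4.2 + 10.1 + 9.3 = 23.6 kJ/mol.
CHO at 180° (staggered): NH2–CHO gauche, iPr–CHO gauche; 3.5 + 3.9 = 7.4 kJ/mol.
CHO at 240° (eclipsed): H–H eclipsed, NH2–H eclipsed, iPr–CHO eclipsed; 4.2 + 6.1 + 15.7 = 26.0 kJ/mol.
CHO at 300° (staggered): iPr–CHO gauche; 3.9 = 3.9 kJ/mol.
The minimum (3.5 kJ/mol) occurs with CHO at 60°.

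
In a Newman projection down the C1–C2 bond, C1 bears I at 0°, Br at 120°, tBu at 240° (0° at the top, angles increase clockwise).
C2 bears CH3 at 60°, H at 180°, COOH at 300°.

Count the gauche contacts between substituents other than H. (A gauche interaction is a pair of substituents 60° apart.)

4

Non-H gauche pairs: I(0°)/CH3(60°); I(0°)/COOH(300°); Br(120°)/CH3(60°); tBu(240°)/COOH(300°) — 4 interactions.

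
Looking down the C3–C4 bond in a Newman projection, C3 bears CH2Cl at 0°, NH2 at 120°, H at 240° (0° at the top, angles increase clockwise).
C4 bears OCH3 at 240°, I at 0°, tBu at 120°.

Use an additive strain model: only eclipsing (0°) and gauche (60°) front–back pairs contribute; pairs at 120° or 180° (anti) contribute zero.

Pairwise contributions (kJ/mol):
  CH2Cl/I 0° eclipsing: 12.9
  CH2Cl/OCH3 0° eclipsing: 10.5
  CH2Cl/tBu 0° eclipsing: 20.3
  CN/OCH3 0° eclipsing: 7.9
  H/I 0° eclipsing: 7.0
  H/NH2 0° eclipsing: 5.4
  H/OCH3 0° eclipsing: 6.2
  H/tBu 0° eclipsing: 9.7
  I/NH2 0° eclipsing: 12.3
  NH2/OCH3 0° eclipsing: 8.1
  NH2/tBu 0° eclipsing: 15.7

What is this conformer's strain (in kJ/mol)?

34.8 kJ/mol

This conformer (eclipsed): CH2Cl–I eclipsed, NH2–tBu eclipsed, H–OCH3 eclipsed; 12.9 + 15.7 + 6.2 = 34.8 kJ/mol.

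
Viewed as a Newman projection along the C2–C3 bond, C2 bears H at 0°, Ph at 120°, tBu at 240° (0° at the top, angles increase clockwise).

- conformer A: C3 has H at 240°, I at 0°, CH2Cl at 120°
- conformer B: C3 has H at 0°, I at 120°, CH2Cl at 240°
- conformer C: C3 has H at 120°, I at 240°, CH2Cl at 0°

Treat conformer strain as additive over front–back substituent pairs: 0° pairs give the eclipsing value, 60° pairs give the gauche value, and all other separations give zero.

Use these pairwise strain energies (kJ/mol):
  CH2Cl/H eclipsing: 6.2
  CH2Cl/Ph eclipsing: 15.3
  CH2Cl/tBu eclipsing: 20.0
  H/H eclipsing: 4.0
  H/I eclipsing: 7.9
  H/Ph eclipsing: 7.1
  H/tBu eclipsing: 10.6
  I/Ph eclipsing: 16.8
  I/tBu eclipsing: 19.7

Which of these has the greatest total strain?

B

A (eclipsed): H(0°)/I(0°) eclipsed 7.9; Ph(120°)/CH2Cl(120°) eclipsed 15.3; tBu(240°)/H(240°) eclipsed 10.6 → 33.8 kJ/mol.
B (eclipsed): H(0°)/H(0°) eclipsed 4.0; Ph(120°)/I(120°) eclipsed 16.8; tBu(240°)/CH2Cl(240°) eclipsed 20.0 → 40.8 kJ/mol.
C (eclipsed): H(0°)/CH2Cl(0°) eclipsed 6.2; Ph(120°)/H(120°) eclipsed 7.1; tBu(240°)/I(240°) eclipsed 19.7 → 33.0 kJ/mol.
B has the highest total (40.8 kJ/mol).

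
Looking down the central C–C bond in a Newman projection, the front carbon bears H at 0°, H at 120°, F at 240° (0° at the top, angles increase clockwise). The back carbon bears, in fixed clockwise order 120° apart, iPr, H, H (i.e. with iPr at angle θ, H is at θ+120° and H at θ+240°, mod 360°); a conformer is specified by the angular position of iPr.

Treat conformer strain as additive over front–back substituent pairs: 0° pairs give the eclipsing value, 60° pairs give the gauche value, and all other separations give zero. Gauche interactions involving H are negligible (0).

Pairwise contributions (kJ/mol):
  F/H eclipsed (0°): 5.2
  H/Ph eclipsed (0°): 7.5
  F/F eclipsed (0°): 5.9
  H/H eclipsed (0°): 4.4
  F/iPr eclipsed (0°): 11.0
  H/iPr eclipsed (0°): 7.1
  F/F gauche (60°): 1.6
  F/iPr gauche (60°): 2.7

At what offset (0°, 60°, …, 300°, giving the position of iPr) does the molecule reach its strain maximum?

240°

iPr at 0° (eclipsed): H–iPr eclipsed, H–H eclipsed, F–H eclipsed; 7.1 + 4.4 + 5.2 = 16.7 kJ/mol.
iPr at 60° (staggered): no non-H gauche contacts → 0.0 kJ/mol.
iPr at 120° (eclipsed): H–H eclipsed, H–iPr eclipsed, F–H eclipsed; 4.4 + 7.1 + 5.2 = 16.7 kJ/mol.
iPr at 180° (staggered): F–iPr gauche; 2.7 = 2.7 kJ/mol.
iPr at 240° (eclipsed): H–H eclipsed, H–H eclipsed, F–iPr eclipsed; 4.4 + 4.4 + 11.0 = 19.8 kJ/mol.
iPr at 300° (staggered): F–iPr gauche; 2.7 = 2.7 kJ/mol.
The maximum (19.8 kJ/mol) occurs with iPr at 240°.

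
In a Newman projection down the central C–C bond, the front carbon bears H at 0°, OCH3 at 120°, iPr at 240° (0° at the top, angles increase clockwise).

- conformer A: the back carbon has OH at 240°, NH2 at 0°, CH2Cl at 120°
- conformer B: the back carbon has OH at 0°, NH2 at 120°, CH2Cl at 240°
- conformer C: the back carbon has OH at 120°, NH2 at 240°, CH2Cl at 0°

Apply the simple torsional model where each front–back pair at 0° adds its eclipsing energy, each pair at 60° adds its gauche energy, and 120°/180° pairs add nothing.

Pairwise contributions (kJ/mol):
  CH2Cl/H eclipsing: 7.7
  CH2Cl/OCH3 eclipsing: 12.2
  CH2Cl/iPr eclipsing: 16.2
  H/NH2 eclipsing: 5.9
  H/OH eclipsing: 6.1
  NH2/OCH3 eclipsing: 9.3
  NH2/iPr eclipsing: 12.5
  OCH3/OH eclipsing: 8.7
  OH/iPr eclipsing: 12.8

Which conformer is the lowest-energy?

A (eclipsed): H–NH2 eclipsed, OCH3–CH2Cl eclipsed, iPr–OH eclipsed; 5.9 + 12.2 + 12.8 = 30.9 kJ/mol.
B (eclipsed): H–OH eclipsed, OCH3–NH2 eclipsed, iPr–CH2Cl eclipsed; 6.1 + 9.3 + 16.2 = 31.6 kJ/mol.
C (eclipsed): H–CH2Cl eclipsed, OCH3–OH eclipsed, iPr–NH2 eclipsed; 7.7 + 8.7 + 12.5 = 28.9 kJ/mol.
C has the lowest total (28.9 kJ/mol).

C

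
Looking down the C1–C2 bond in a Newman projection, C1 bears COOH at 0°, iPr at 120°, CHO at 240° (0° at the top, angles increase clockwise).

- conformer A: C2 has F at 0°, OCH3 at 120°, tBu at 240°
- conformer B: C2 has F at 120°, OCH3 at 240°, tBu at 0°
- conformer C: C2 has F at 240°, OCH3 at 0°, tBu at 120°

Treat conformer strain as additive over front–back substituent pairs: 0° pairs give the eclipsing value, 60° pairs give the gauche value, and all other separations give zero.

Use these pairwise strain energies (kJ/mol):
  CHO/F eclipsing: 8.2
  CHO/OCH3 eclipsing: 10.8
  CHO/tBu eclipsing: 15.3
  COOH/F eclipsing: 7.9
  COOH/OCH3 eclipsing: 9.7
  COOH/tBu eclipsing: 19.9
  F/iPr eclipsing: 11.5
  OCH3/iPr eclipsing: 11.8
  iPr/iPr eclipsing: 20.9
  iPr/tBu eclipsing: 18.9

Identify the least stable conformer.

A is eclipsed. COOH at 0° is eclipsed with F at 0° (7.9); iPr at 120° is eclipsed with OCH3 at 120° (11.8); CHO at 240° is eclipsed with tBu at 240° (15.3). Total 35.0 kJ/mol.
B is eclipsed. COOH at 0° is eclipsed with tBu at 0° (19.9); iPr at 120° is eclipsed with F at 120° (11.5); CHO at 240° is eclipsed with OCH3 at 240° (10.8). Total 42.2 kJ/mol.
C is eclipsed. COOH at 0° is eclipsed with OCH3 at 0° (9.7); iPr at 120° is eclipsed with tBu at 120° (18.9); CHO at 240° is eclipsed with F at 240° (8.2). Total 36.8 kJ/mol.
B has the highest total (42.2 kJ/mol).

B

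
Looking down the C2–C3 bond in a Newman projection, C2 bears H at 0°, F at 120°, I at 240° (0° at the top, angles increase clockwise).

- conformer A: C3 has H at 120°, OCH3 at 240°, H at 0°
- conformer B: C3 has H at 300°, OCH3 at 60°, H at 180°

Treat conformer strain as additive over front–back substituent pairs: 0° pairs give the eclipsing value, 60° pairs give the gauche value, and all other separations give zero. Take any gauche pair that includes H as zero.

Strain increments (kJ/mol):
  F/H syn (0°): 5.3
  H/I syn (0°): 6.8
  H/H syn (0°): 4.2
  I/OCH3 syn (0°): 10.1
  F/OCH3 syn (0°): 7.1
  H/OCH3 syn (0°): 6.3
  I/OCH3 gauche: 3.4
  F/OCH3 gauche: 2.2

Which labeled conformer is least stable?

A

A (eclipsed): H–H eclipsed, F–H eclipsed, I–OCH3 eclipsed; 4.2 + 5.3 + 10.1 = 19.6 kJ/mol.
B (staggered): F–OCH3 gauche; 2.2 = 2.2 kJ/mol.
A has the highest total (19.6 kJ/mol).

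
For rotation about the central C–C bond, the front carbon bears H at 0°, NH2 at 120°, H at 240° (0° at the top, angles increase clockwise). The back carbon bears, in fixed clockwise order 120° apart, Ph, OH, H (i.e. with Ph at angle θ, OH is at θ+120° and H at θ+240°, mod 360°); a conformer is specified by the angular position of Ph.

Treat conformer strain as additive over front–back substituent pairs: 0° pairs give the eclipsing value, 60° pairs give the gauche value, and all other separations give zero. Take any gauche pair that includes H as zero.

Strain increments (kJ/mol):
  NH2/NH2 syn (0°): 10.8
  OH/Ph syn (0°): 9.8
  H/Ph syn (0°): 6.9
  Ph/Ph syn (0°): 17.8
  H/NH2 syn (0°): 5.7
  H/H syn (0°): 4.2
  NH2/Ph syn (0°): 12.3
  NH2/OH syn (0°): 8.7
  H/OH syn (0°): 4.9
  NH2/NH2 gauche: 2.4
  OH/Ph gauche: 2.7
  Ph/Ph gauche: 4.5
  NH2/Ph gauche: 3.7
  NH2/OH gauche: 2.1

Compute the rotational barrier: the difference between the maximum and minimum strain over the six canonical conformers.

19.3 kJ/mol

Ph at 0° is eclipsed. H at 0° is eclipsed with Ph at 0° (6.9); NH2 at 120° is eclipsed with OH at 120° (8.7); H at 240° is eclipsed with H at 240° (4.2). Total 19.8 kJ/mol.
Ph at 60° is staggered. NH2 at 120° is gauche with Ph at 60° (3.7); NH2 at 120° is gauche with OH at 180° (2.1). Total 5.8 kJ/mol.
Ph at 120° is eclipsed. H at 0° is eclipsed with H at 0° (4.2); NH2 at 120° is eclipsed with Ph at 120° (12.3); H at 240° is eclipsed with OH at 240° (4.9). Total 21.4 kJ/mol.
Ph at 180° is staggered. NH2 at 120° is gauche with Ph at 180° (3.7). Total 3.7 kJ/mol.
Ph at 240° is eclipsed. H at 0° is eclipsed with OH at 0° (4.9); NH2 at 120° is eclipsed with H at 120° (5.7); H at 240° is eclipsed with Ph at 240° (6.9). Total 17.5 kJ/mol.
Ph at 300° is staggered. NH2 at 120° is gauche with OH at 60° (2.1). Total 2.1 kJ/mol.
Max at 120° (21.4 kJ/mol), min at 300° (2.1 kJ/mol); barrier = 19.3 kJ/mol.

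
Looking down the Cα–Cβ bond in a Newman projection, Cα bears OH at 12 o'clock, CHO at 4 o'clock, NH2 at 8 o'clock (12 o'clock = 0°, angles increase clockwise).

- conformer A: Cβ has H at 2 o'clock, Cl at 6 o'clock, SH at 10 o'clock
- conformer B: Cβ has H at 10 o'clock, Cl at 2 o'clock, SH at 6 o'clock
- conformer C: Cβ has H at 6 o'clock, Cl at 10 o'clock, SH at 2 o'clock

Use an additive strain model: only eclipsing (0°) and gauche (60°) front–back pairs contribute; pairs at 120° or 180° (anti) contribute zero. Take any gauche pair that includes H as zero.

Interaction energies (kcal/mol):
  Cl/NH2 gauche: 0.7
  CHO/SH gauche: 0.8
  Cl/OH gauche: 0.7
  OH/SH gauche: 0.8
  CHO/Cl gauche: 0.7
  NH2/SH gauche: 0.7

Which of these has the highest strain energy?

A (staggered): OH–SH gauche, CHO–Cl gauche, NH2–Cl gauche, NH2–SH gauche; 0.8 + 0.7 + 0.7 + 0.7 = 2.9 kcal/mol.
B (staggered): OH–Cl gauche, CHO–Cl gauche, CHO–SH gauche, NH2–SH gauche; 0.7 + 0.7 + 0.8 + 0.7 = 2.9 kcal/mol.
C (staggered): OH–Cl gauche, OH–SH gauche, CHO–SH gauche, NH2–Cl gauche; 0.7 + 0.8 + 0.8 + 0.7 = 3.0 kcal/mol.
C has the highest total (3.0 kcal/mol).

C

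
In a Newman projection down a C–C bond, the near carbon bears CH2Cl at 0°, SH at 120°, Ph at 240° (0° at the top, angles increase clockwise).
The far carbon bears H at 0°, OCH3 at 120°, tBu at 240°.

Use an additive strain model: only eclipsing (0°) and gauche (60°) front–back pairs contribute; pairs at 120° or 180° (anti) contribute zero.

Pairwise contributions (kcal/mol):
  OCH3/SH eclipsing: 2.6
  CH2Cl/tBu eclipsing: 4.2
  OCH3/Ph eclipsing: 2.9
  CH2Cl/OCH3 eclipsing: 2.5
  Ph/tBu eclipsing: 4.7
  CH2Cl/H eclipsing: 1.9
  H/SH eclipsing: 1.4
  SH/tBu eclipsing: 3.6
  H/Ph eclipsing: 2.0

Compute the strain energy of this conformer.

This conformer (eclipsed): CH2Cl–H eclipsed, SH–OCH3 eclipsed, Ph–tBu eclipsed; 1.9 + 2.6 + 4.7 = 9.2 kcal/mol.

9.2 kcal/mol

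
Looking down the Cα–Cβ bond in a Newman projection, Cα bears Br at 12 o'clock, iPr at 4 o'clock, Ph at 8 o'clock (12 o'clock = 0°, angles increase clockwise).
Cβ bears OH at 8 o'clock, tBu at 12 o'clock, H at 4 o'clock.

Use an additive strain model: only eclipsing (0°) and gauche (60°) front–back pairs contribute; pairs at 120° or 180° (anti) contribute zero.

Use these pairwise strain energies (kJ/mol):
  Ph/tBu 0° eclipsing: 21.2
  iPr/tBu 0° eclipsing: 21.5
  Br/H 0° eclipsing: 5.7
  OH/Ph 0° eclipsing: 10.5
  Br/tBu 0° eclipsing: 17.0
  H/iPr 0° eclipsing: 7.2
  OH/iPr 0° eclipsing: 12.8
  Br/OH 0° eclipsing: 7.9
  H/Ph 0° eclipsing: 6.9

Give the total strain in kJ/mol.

This conformer (eclipsed): Br(0°)/tBu(0°) eclipsed 17.0; iPr(120°)/H(120°) eclipsed 7.2; Ph(240°)/OH(240°) eclipsed 10.5 → 34.7 kJ/mol.

34.7 kJ/mol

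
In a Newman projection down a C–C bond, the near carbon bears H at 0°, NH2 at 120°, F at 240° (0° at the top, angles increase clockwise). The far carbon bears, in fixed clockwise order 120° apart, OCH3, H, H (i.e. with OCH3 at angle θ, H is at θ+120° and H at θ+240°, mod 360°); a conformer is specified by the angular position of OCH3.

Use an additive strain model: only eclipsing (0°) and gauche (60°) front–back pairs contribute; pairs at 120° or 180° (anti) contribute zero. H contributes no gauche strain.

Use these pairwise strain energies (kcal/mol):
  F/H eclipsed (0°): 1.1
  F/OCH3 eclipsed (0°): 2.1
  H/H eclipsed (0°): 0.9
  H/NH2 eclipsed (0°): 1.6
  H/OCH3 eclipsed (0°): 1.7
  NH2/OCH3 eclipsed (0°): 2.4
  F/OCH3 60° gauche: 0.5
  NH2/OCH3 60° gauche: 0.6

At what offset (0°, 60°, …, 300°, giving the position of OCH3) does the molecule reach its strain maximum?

240°

OCH3 at 0° (eclipsed): H(0°)/OCH3(0°) eclipsed 1.7; NH2(120°)/H(120°) eclipsed 1.6; F(240°)/H(240°) eclipsed 1.1 → 4.4 kcal/mol.
OCH3 at 60° (staggered): NH2(120°)/OCH3(60°) gauche 0.6 → 0.6 kcal/mol.
OCH3 at 120° (eclipsed): H(0°)/H(0°) eclipsed 0.9; NH2(120°)/OCH3(120°) eclipsed 2.4; F(240°)/H(240°) eclipsed 1.1 → 4.4 kcal/mol.
OCH3 at 180° (staggered): NH2(120°)/OCH3(180°) gauche 0.6; F(240°)/OCH3(180°) gauche 0.5 → 1.1 kcal/mol.
OCH3 at 240° (eclipsed): H(0°)/H(0°) eclipsed 0.9; NH2(120°)/H(120°) eclipsed 1.6; F(240°)/OCH3(240°) eclipsed 2.1 → 4.6 kcal/mol.
OCH3 at 300° (staggered): F(240°)/OCH3(300°) gauche 0.5 → 0.5 kcal/mol.
The maximum (4.6 kcal/mol) occurs with OCH3 at 240°.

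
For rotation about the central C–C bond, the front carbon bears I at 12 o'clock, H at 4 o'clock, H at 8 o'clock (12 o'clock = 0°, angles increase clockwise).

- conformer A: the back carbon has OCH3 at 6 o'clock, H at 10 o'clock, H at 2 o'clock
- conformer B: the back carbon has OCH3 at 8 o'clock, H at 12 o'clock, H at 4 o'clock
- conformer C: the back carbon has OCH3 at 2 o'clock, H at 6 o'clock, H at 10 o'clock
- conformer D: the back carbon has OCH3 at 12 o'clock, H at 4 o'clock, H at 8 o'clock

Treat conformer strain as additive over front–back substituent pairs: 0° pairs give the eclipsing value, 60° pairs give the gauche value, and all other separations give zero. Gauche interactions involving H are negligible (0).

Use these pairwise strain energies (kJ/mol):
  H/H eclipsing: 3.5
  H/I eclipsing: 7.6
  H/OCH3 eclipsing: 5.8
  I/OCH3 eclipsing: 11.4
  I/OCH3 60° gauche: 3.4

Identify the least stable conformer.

D

A (staggered): no non-H gauche contacts → 0.0 kJ/mol.
B (eclipsed): I–H eclipsed, H–H eclipsed, H–OCH3 eclipsed; 7.6 + 3.5 + 5.8 = 16.9 kJ/mol.
C (staggered): I–OCH3 gauche; 3.4 = 3.4 kJ/mol.
D (eclipsed): I–OCH3 eclipsed, H–H eclipsed, H–H eclipsed; 11.4 + 3.5 + 3.5 = 18.4 kJ/mol.
D has the highest total (18.4 kJ/mol).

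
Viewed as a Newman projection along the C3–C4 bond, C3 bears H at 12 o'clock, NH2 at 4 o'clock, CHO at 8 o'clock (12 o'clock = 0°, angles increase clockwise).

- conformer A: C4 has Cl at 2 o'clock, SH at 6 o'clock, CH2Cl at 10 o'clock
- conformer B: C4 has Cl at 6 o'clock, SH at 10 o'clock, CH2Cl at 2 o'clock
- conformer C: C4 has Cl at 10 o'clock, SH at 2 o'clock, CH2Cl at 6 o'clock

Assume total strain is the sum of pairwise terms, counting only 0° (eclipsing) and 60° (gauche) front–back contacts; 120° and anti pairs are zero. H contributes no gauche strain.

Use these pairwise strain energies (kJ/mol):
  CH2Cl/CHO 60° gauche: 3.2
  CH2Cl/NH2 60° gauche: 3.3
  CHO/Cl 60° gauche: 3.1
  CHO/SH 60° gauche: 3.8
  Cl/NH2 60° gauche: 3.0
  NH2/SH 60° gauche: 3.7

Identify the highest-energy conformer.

A is staggered. NH2 at 120° is gauche with Cl at 60° (3.0); NH2 at 120° is gauche with SH at 180° (3.7); CHO at 240° is gauche with SH at 180° (3.8); CHO at 240° is gauche with CH2Cl at 300° (3.2). Total 13.7 kJ/mol.
B is staggered. NH2 at 120° is gauche with Cl at 180° (3.0); NH2 at 120° is gauche with CH2Cl at 60° (3.3); CHO at 240° is gauche with Cl at 180° (3.1); CHO at 240° is gauche with SH at 300° (3.8). Total 13.2 kJ/mol.
C is staggered. NH2 at 120° is gauche with SH at 60° (3.7); NH2 at 120° is gauche with CH2Cl at 180° (3.3); CHO at 240° is gauche with Cl at 300° (3.1); CHO at 240° is gauche with CH2Cl at 180° (3.2). Total 13.3 kJ/mol.
A has the highest total (13.7 kJ/mol).

A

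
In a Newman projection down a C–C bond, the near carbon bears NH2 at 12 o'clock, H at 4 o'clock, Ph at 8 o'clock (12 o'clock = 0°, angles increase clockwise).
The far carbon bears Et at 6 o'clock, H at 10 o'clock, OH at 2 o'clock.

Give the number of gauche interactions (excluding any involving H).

2

Non-H gauche pairs: NH2(0°)/OH(60°); Ph(240°)/Et(180°) — 2 interactions.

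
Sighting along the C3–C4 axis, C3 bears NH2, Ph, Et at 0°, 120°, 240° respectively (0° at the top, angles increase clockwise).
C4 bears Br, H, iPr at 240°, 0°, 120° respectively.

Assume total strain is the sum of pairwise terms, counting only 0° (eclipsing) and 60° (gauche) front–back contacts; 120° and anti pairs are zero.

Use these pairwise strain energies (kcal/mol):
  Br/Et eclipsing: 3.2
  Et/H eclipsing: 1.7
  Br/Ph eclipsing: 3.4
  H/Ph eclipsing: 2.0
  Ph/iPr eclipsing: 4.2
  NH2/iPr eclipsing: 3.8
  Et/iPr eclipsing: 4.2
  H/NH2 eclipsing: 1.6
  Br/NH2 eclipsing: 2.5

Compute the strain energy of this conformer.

This conformer (eclipsed): NH2–H eclipsed, Ph–iPr eclipsed, Et–Br eclipsed; 1.6 + 4.2 + 3.2 = 9.0 kcal/mol.

9.0 kcal/mol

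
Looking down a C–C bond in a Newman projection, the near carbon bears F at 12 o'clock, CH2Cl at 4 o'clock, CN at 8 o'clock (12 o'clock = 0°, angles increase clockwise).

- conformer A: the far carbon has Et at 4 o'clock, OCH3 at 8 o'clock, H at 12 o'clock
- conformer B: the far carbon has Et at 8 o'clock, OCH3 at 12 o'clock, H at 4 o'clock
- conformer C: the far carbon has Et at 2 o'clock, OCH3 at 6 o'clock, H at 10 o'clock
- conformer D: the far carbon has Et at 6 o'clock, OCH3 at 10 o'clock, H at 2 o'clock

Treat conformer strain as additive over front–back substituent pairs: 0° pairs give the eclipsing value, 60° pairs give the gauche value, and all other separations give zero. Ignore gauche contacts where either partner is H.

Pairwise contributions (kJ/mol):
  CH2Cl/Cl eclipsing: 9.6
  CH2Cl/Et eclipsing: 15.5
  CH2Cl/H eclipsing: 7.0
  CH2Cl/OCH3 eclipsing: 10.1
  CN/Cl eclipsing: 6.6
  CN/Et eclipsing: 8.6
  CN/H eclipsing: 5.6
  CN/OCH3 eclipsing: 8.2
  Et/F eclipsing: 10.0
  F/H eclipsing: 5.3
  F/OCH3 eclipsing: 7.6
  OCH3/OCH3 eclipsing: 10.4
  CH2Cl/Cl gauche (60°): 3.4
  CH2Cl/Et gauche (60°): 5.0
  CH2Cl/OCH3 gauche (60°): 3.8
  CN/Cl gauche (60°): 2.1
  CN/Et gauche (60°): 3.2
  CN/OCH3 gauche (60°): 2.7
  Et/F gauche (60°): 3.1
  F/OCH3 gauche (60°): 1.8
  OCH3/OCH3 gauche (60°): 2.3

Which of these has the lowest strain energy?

D

A (eclipsed): F(0°)/H(0°) eclipsed 5.3; CH2Cl(120°)/Et(120°) eclipsed 15.5; CN(240°)/OCH3(240°) eclipsed 8.2 → 29.0 kJ/mol.
B (eclipsed): F(0°)/OCH3(0°) eclipsed 7.6; CH2Cl(120°)/H(120°) eclipsed 7.0; CN(240°)/Et(240°) eclipsed 8.6 → 23.2 kJ/mol.
C (staggered): F(0°)/Et(60°) gauche 3.1; CH2Cl(120°)/Et(60°) gauche 5.0; CH2Cl(120°)/OCH3(180°) gauche 3.8; CN(240°)/OCH3(180°) gauche 2.7 → 14.6 kJ/mol.
D (staggered): F(0°)/OCH3(300°) gauche 1.8; CH2Cl(120°)/Et(180°) gauche 5.0; CN(240°)/Et(180°) gauche 3.2; CN(240°)/OCH3(300°) gauche 2.7 → 12.7 kJ/mol.
D has the lowest total (12.7 kJ/mol).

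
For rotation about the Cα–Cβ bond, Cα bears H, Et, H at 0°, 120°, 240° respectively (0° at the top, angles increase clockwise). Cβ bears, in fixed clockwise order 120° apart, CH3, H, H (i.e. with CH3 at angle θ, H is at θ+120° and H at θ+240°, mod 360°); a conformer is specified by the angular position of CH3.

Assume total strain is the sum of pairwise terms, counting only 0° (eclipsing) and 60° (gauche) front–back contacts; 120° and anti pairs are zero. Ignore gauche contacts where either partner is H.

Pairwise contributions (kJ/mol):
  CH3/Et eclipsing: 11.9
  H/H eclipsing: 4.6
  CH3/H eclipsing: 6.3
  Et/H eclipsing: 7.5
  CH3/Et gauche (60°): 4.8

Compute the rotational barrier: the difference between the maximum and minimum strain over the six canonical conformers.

CH3 at 0° (eclipsed): H(0°)/CH3(0°) eclipsed 6.3; Et(120°)/H(120°) eclipsed 7.5; H(240°)/H(240°) eclipsed 4.6 → 18.4 kJ/mol.
CH3 at 60° (staggered): Et(120°)/CH3(60°) gauche 4.8 → 4.8 kJ/mol.
CH3 at 120° (eclipsed): H(0°)/H(0°) eclipsed 4.6; Et(120°)/CH3(120°) eclipsed 11.9; H(240°)/H(240°) eclipsed 4.6 → 21.1 kJ/mol.
CH3 at 180° (staggered): Et(120°)/CH3(180°) gauche 4.8 → 4.8 kJ/mol.
CH3 at 240° (eclipsed): H(0°)/H(0°) eclipsed 4.6; Et(120°)/H(120°) eclipsed 7.5; H(240°)/CH3(240°) eclipsed 6.3 → 18.4 kJ/mol.
CH3 at 300° (staggered): no non-H gauche contacts → 0.0 kJ/mol.
Max at 120° (21.1 kJ/mol), min at 300° (0.0 kJ/mol); barrier = 21.1 kJ/mol.

21.1 kJ/mol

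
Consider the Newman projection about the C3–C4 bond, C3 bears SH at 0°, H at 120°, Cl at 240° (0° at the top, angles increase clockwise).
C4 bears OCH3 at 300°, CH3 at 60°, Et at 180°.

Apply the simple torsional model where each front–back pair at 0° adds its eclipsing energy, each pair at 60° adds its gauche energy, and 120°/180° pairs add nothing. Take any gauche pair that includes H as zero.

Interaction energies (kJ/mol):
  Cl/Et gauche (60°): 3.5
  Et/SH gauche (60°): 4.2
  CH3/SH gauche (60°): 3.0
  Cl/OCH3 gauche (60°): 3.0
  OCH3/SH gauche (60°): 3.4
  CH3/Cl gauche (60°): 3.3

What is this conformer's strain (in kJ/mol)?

12.9 kJ/mol

This conformer (staggered): SH–OCH3 gauche, SH–CH3 gauche, Cl–OCH3 gauche, Cl–Et gauche; 3.4 + 3.0 + 3.0 + 3.5 = 12.9 kJ/mol.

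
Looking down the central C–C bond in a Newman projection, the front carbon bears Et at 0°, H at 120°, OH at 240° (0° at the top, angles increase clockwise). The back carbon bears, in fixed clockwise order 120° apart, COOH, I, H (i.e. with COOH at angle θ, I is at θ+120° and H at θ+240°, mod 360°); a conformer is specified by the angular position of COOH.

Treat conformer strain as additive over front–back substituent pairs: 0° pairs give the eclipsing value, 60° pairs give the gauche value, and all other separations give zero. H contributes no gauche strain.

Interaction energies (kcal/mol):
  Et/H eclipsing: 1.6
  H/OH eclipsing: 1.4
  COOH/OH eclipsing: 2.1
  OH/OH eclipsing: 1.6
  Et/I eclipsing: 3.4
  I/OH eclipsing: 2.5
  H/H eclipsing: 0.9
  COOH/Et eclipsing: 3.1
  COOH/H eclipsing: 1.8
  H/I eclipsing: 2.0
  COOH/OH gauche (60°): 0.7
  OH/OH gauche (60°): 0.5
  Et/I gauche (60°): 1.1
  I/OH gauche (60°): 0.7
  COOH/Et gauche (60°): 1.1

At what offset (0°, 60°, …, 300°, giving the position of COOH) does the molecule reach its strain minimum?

COOH at 0° is eclipsed. Et at 0° is eclipsed with COOH at 0° (3.1); H at 120° is eclipsed with I at 120° (2.0); OH at 240° is eclipsed with H at 240° (1.4). Total 6.5 kcal/mol.
COOH at 60° is staggered. Et at 0° is gauche with COOH at 60° (1.1); OH at 240° is gauche with I at 180° (0.7). Total 1.8 kcal/mol.
COOH at 120° is eclipsed. Et at 0° is eclipsed with H at 0° (1.6); H at 120° is eclipsed with COOH at 120° (1.8); OH at 240° is eclipsed with I at 240° (2.5). Total 5.9 kcal/mol.
COOH at 180° is staggered. Et at 0° is gauche with I at 300° (1.1); OH at 240° is gauche with COOH at 180° (0.7); OH at 240° is gauche with I at 300° (0.7). Total 2.5 kcal/mol.
COOH at 240° is eclipsed. Et at 0° is eclipsed with I at 0° (3.4); H at 120° is eclipsed with H at 120° (0.9); OH at 240° is eclipsed with COOH at 240° (2.1). Total 6.4 kcal/mol.
COOH at 300° is staggered. Et at 0° is gauche with COOH at 300° (1.1); Et at 0° is gauche with I at 60° (1.1); OH at 240° is gauche with COOH at 300° (0.7). Total 2.9 kcal/mol.
The minimum (1.8 kcal/mol) occurs with COOH at 60°.

60°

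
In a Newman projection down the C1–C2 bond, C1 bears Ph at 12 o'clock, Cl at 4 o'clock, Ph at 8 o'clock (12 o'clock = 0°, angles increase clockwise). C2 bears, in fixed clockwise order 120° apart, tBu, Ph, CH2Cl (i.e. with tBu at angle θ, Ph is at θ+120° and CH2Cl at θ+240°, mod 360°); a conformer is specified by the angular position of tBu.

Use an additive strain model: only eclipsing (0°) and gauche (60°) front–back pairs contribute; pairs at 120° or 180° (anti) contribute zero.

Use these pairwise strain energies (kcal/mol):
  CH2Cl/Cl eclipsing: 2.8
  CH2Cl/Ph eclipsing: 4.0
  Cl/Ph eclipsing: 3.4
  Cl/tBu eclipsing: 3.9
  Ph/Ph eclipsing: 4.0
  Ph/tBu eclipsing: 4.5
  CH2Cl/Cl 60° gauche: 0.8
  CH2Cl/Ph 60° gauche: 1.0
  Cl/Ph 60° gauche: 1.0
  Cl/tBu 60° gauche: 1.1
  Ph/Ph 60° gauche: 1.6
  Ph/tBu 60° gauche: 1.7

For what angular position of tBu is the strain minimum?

tBu at 0° (eclipsed): Ph–tBu eclipsed, Cl–Ph eclipsed, Ph–CH2Cl eclipsed; 4.5 + 3.4 + 4.0 = 11.9 kcal/mol.
tBu at 60° (staggered): Ph–tBu gauche, Ph–CH2Cl gauche, Cl–tBu gauche, Cl–Ph gauche, Ph–Ph gauche, Ph–CH2Cl gauche; 1.7 + 1.0 + 1.1 + 1.0 + 1.6 + 1.0 = 7.4 kcal/mol.
tBu at 120° (eclipsed): Ph–CH2Cl eclipsed, Cl–tBu eclipsed, Ph–Ph eclipsed; 4.0 + 3.9 + 4.0 = 11.9 kcal/mol.
tBu at 180° (staggered): Ph–Ph gauche, Ph–CH2Cl gauche, Cl–tBu gauche, Cl–CH2Cl gauche, Ph–tBu gauche, Ph–Ph gauche; 1.6 + 1.0 + 1.1 + 0.8 + 1.7 + 1.6 = 7.8 kcal/mol.
tBu at 240° (eclipsed): Ph–Ph eclipsed, Cl–CH2Cl eclipsed, Ph–tBu eclipsed; 4.0 + 2.8 + 4.5 = 11.3 kcal/mol.
tBu at 300° (staggered): Ph–tBu gauche, Ph–Ph gauche, Cl–Ph gauche, Cl–CH2Cl gauche, Ph–tBu gauche, Ph–CH2Cl gauche; 1.7 + 1.6 + 1.0 + 0.8 + 1.7 + 1.0 = 7.8 kcal/mol.
The minimum (7.4 kcal/mol) occurs with tBu at 60°.

60°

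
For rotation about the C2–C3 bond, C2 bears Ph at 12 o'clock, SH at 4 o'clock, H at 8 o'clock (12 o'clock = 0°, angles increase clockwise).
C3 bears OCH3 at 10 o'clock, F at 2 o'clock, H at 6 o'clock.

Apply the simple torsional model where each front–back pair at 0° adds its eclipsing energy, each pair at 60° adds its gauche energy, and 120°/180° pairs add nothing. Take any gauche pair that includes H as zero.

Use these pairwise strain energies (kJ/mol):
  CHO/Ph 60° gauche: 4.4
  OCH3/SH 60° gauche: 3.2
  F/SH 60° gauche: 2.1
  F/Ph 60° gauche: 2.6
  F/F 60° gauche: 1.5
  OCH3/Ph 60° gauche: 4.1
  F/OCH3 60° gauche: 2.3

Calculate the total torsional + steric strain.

8.8 kJ/mol

This conformer (staggered): Ph(0°)/OCH3(300°) gauche 4.1; Ph(0°)/F(60°) gauche 2.6; SH(120°)/F(60°) gauche 2.1 → 8.8 kJ/mol.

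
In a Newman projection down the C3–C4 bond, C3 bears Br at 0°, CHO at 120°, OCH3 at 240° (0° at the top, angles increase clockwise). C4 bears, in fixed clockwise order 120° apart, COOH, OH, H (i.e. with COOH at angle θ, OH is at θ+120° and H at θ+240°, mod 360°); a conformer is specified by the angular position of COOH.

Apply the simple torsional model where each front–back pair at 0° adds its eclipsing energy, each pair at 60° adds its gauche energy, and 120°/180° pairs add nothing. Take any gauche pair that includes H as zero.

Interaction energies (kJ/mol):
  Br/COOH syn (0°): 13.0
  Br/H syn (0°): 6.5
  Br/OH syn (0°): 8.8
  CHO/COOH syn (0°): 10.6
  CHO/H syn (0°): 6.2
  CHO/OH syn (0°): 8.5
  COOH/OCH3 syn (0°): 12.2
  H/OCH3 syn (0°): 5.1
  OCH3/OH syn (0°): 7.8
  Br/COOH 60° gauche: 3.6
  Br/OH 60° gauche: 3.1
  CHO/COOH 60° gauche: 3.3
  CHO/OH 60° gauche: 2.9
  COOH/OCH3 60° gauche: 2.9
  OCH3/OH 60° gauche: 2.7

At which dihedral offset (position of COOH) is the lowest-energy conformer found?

COOH at 0° (eclipsed): Br(0°)/COOH(0°) eclipsed 13.0; CHO(120°)/OH(120°) eclipsed 8.5; OCH3(240°)/H(240°) eclipsed 5.1 → 26.6 kJ/mol.
COOH at 60° (staggered): Br(0°)/COOH(60°) gauche 3.6; CHO(120°)/COOH(60°) gauche 3.3; CHO(120°)/OH(180°) gauche 2.9; OCH3(240°)/OH(180°) gauche 2.7 → 12.5 kJ/mol.
COOH at 120° (eclipsed): Br(0°)/H(0°) eclipsed 6.5; CHO(120°)/COOH(120°) eclipsed 10.6; OCH3(240°)/OH(240°) eclipsed 7.8 → 24.9 kJ/mol.
COOH at 180° (staggered): Br(0°)/OH(300°) gauche 3.1; CHO(120°)/COOH(180°) gauche 3.3; OCH3(240°)/COOH(180°) gauche 2.9; OCH3(240°)/OH(300°) gauche 2.7 → 12.0 kJ/mol.
COOH at 240° (eclipsed): Br(0°)/OH(0°) eclipsed 8.8; CHO(120°)/H(120°) eclipsed 6.2; OCH3(240°)/COOH(240°) eclipsed 12.2 → 27.2 kJ/mol.
COOH at 300° (staggered): Br(0°)/COOH(300°) gauche 3.6; Br(0°)/OH(60°) gauche 3.1; CHO(120°)/OH(60°) gauche 2.9; OCH3(240°)/COOH(300°) gauche 2.9 → 12.5 kJ/mol.
The minimum (12.0 kJ/mol) occurs with COOH at 180°.

180°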